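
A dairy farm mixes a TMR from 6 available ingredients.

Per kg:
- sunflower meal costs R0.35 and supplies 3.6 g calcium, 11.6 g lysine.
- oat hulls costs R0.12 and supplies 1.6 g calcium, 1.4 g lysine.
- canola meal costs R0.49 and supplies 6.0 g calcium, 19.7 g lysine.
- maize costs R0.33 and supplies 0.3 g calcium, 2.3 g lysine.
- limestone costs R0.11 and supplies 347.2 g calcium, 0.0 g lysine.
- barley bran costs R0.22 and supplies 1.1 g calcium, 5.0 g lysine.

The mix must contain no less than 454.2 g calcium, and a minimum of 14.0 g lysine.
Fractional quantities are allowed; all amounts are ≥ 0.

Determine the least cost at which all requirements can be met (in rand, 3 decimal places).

R0.491

This is a linear program. Let x1 = kg of sunflower meal, x2 = kg of oat hulls, x3 = kg of canola meal, x4 = kg of maize, x5 = kg of limestone, x6 = kg of barley bran.
Minimise 0.35x1 + 0.12x2 + 0.49x3 + 0.33x4 + 0.11x5 + 0.22x6 with:
  3.6x1 + 1.6x2 + 6x3 + 0.3x4 + 347.2x5 + 1.1x6 ≥ 454.2   (calcium)
  11.6x1 + 1.4x2 + 19.7x3 + 2.3x4 + 5x6 ≥ 14   (lysine)
  x1, x2, x3, x4, x5, x6 ≥ 0.
The cheapest feasible vertex uses only canola meal, limestone; sunflower meal, oat hulls, maize, barley bran are not used. Binding constraints: calcium and lysine.
Optimal quantities: canola meal = 0.7107 kg, limestone = 1.296 kg.
Total cost: 0.49·0.7107 + 0.11·1.296 = 0.49080.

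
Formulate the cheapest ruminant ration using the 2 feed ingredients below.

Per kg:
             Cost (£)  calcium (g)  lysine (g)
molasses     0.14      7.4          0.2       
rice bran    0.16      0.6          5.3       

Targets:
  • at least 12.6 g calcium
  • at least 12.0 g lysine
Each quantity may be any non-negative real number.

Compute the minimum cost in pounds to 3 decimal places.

Let x1 = kg of molasses, x2 = kg of rice bran.
min 0.14x1 + 0.16x2 s.t.:
  7.4x1 + 0.6x2 ≥ 12.6   (calcium)
  0.2x1 + 5.3x2 ≥ 12   (lysine)
  x1, x2 ≥ 0.
Both inputs are positive at the optimum. There the calcium and lysine constraints are tight.
Optimal quantities: molasses = 1.524 kg, rice bran = 2.207 kg.
Total cost: 0.14·1.524 + 0.16·2.207 = 0.56648.

£0.566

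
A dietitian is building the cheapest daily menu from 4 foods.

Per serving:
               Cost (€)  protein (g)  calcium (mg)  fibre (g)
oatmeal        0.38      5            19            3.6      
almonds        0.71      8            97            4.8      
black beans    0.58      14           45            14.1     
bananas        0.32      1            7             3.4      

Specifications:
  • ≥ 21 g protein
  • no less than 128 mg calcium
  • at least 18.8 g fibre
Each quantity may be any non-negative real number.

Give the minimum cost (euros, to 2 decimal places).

Let x1 = servings of oatmeal, x2 = servings of almonds, x3 = servings of black beans, x4 = servings of bananas.
min 0.38x1 + 0.71x2 + 0.58x3 + 0.32x4 with:
  5x1 + 8x2 + 14x3 + 1x4 ≥ 21   (protein)
  19x1 + 97x2 + 45x3 + 7x4 ≥ 128   (calcium)
  3.6x1 + 4.8x2 + 14.1x3 + 3.4x4 ≥ 18.8   (fibre)
  x1, x2, x3, x4 ≥ 0.
At the optimum only almonds, black beans are positive (oatmeal, bananas = 0). Binding constraints: calcium and fibre.
So almonds = 0.8325 servings, black beans = 1.05 servings.
Cost = 0.71·0.8325 + 0.58·1.05 = 1.2001.

€1.20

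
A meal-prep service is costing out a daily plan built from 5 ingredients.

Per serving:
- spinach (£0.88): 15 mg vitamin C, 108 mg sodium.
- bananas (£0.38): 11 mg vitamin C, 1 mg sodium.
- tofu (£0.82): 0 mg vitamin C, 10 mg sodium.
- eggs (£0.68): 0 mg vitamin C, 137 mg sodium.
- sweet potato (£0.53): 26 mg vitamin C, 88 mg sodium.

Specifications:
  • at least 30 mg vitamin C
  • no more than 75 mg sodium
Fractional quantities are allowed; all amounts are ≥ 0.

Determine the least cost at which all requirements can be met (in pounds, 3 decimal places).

Set it up as a linear program. Let x1 = servings of spinach, x2 = servings of bananas, x3 = servings of tofu, x4 = servings of eggs, x5 = servings of sweet potato.
min 0.88x1 + 0.38x2 + 0.82x3 + 0.68x4 + 0.53x5 s.t.:
  15x1 + 11x2 + 26x5 ≥ 30   (vitamin C)
  108x1 + 1x2 + 10x3 + 137x4 + 88x5 ≤ 75   (sodium)
  x1, x2, x3, x4, x5 ≥ 0.
At the optimum only bananas, sweet potato are positive (spinach, tofu, eggs = 0). The vitamin C and sodium requirements are met with equality.
That vertex is x2 = 0.7325, x5 = 0.8439.
Cost = 0.38·0.7325 + 0.53·0.8439 = 0.72562.

£0.726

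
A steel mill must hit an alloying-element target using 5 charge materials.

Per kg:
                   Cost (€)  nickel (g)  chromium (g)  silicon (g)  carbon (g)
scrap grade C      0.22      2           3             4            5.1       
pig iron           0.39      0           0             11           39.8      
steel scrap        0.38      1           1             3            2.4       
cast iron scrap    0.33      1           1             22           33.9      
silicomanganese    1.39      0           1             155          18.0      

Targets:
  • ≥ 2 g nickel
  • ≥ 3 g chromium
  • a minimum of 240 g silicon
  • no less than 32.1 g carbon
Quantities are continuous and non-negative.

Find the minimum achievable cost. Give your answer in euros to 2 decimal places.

€2.34

Let x1 = kg of scrap grade C, x2 = kg of pig iron, x3 = kg of steel scrap, x4 = kg of cast iron scrap, x5 = kg of silicomanganese.
min 0.22x1 + 0.39x2 + 0.38x3 + 0.33x4 + 1.39x5 with:
  2x1 + 1x3 + 1x4 ≥ 2   (nickel)
  3x1 + 1x3 + 1x4 + 1x5 ≥ 3   (chromium)
  4x1 + 11x2 + 3x3 + 22x4 + 155x5 ≥ 240   (silicon)
  5.1x1 + 39.8x2 + 2.4x3 + 33.9x4 + 18x5 ≥ 32.1   (carbon)
  x1, x2, x3, x4, x5 ≥ 0.
The minimum-cost mix takes nothing from pig iron, steel scrap, cast iron scrap — only scrap grade C, silicomanganese. There the nickel and silicon constraints are tight.
Solving gives x1 = 1, x5 = 1.523.
Hence cost = 0.22·1 + 1.39·1.523 = €2.3370.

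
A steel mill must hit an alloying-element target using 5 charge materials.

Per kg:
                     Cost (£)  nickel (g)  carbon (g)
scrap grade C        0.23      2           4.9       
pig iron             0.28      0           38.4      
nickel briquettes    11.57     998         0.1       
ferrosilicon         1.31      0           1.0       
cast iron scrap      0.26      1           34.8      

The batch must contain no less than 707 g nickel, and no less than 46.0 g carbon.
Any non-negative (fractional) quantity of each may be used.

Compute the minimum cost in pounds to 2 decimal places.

Let x1 = kg of scrap grade C, x2 = kg of pig iron, x3 = kg of nickel briquettes, x4 = kg of ferrosilicon, x5 = kg of cast iron scrap.
min 0.23x1 + 0.28x2 + 11.57x3 + 1.31x4 + 0.26x5 s.t.:
  2x1 + 998x3 + 1x5 ≥ 707   (nickel)
  4.9x1 + 38.4x2 + 0.1x3 + 1x4 + 34.8x5 ≥ 46   (carbon)
  x1, x2, x3, x4, x5 ≥ 0.
The cheapest feasible vertex uses only nickel briquettes, cast iron scrap; scrap grade C, pig iron, ferrosilicon are not used. The nickel and carbon requirements are met with equality.
That vertex is x3 = 0.7071, x5 = 1.32.
Total cost: 11.57·0.7071 + 0.26·1.32 = 8.5243.

£8.52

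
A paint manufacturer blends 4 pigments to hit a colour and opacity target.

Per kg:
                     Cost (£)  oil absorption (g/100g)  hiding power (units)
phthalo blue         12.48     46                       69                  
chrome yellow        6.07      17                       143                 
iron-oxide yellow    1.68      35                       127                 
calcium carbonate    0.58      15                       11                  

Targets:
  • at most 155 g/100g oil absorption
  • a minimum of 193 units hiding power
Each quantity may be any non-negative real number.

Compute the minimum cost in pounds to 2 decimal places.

£2.55

Let x1 = kg of phthalo blue, x2 = kg of chrome yellow, x3 = kg of iron-oxide yellow, x4 = kg of calcium carbonate.
Minimise 12.48x1 + 6.07x2 + 1.68x3 + 0.58x4 with:
  46x1 + 17x2 + 35x3 + 15x4 ≤ 155   (oil absorption)
  69x1 + 143x2 + 127x3 + 11x4 ≥ 193   (hiding power)
  x1, x2, x3, x4 ≥ 0.
The minimum-cost mix takes nothing from phthalo blue, chrome yellow, calcium carbonate — only iron-oxide yellow. Binding constraint: hiding power.
Optimal quantities: iron-oxide yellow = 1.52 kg.
Objective = 1.68·1.52 = 2.5536.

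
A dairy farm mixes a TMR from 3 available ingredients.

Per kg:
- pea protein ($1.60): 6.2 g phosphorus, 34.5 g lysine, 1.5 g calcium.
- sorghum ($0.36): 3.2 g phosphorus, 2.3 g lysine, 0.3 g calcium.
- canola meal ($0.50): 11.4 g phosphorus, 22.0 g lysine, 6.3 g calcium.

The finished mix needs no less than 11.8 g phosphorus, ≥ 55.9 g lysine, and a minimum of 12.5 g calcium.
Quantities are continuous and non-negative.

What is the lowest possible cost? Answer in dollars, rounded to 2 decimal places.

$1.27

Let x1 = kg of pea protein, x2 = kg of sorghum, x3 = kg of canola meal.
min 1.6x1 + 0.36x2 + 0.5x3 s.t.:
  6.2x1 + 3.2x2 + 11.4x3 ≥ 11.8   (phosphorus)
  34.5x1 + 2.3x2 + 22x3 ≥ 55.9   (lysine)
  1.5x1 + 0.3x2 + 6.3x3 ≥ 12.5   (calcium)
  x1, x2, x3 ≥ 0.
The cheapest feasible vertex uses only canola meal; pea protein, sorghum are not used. There the lysine constraint is tight.
Solving gives x3 = 2.541.
Total cost: 0.5·2.541 = 1.2705.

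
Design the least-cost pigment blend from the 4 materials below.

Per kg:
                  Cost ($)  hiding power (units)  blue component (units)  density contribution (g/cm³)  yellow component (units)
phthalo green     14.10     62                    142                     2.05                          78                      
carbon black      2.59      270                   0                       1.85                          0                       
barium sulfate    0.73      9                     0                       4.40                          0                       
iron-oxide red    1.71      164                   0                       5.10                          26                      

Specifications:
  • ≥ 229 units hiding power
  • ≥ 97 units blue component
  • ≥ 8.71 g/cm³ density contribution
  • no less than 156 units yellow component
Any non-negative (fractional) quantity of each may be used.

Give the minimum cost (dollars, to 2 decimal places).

Set it up as a linear program. Let x1 = kg of phthalo green, x2 = kg of carbon black, x3 = kg of barium sulfate, x4 = kg of iron-oxide red.
Minimise 14.1x1 + 2.59x2 + 0.73x3 + 1.71x4 s.t.:
  62x1 + 270x2 + 9x3 + 164x4 ≥ 229   (hiding power)
  142x1 ≥ 97   (blue component)
  2.05x1 + 1.85x2 + 4.4x3 + 5.1x4 ≥ 8.71   (density contribution)
  78x1 + 26x4 ≥ 156   (yellow component)
  x1, x2, x3, x4 ≥ 0.
At the optimum only phthalo green, iron-oxide red are positive (carbon black, barium sulfate = 0). The blue component and yellow component requirements are met with equality.
That vertex is x1 = 0.6831, x4 = 3.951.
Objective = 14.1·0.6831 + 1.71·3.951 = 16.3879.

$16.39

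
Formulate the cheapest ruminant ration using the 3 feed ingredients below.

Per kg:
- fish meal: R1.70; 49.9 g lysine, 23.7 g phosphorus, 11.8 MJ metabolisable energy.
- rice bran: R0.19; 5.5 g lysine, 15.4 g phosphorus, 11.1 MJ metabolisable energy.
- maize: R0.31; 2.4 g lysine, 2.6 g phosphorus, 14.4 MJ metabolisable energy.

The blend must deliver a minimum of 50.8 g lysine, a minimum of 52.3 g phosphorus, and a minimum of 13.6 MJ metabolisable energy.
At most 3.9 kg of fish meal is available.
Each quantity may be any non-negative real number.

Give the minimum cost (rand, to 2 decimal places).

Let x1 = kg of fish meal, x2 = kg of rice bran, x3 = kg of maize.
min 1.7x1 + 0.19x2 + 0.31x3 s.t.:
  49.9x1 + 5.5x2 + 2.4x3 ≥ 50.8   (lysine)
  23.7x1 + 15.4x2 + 2.6x3 ≥ 52.3   (phosphorus)
  11.8x1 + 11.1x2 + 14.4x3 ≥ 13.6   (metabolisable energy)
  x1 ≤ 3.9
  x1, x2, x3 ≥ 0.
The optimal basis is {fish meal, rice bran}; maize drops out. There the lysine and phosphorus constraints are tight.
That vertex is x1 = 0.7752, x2 = 2.203.
Total cost: 1.7·0.7752 + 0.19·2.203 = 1.7364.

R1.74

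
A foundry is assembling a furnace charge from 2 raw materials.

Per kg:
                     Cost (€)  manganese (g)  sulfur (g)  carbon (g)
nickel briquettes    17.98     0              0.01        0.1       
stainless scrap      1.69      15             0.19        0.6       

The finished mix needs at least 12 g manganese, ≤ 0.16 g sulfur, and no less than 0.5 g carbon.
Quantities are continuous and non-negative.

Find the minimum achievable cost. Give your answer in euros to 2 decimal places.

€1.41

Treat it as an LP. Let x1 = kg of nickel briquettes, x2 = kg of stainless scrap.
Minimize 17.98x1 + 1.69x2 with:
  15x2 ≥ 12   (manganese)
  0.01x1 + 0.19x2 ≤ 0.16   (sulfur)
  0.1x1 + 0.6x2 ≥ 0.5   (carbon)
  x1, x2 ≥ 0.
The minimum-cost mix takes nothing from nickel briquettes — only stainless scrap. There the carbon constraint is tight.
So stainless scrap = 0.8333 kg.
Hence cost = 1.69·0.8333 = €1.4083.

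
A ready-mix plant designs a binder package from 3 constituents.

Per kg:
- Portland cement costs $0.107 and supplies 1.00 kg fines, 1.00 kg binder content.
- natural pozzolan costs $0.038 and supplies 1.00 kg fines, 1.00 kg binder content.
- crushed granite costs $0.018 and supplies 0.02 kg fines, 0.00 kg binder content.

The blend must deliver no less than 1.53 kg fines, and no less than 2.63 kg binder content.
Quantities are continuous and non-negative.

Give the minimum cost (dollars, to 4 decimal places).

Set it up as a linear program. Let x1 = kg of Portland cement, x2 = kg of natural pozzolan, x3 = kg of crushed granite.
min 0.107x1 + 0.038x2 + 0.018x3 s.t.:
  1x1 + 1x2 + 0.02x3 ≥ 1.53   (fines)
  1x1 + 1x2 ≥ 2.63   (binder content)
  x1, x2, x3 ≥ 0.
The minimum-cost mix takes nothing from Portland cement, crushed granite — only natural pozzolan. The binder content requirement is met with equality.
So natural pozzolan = 2.63 kg.
Objective = 0.038·2.63 = 0.099940.

$0.0999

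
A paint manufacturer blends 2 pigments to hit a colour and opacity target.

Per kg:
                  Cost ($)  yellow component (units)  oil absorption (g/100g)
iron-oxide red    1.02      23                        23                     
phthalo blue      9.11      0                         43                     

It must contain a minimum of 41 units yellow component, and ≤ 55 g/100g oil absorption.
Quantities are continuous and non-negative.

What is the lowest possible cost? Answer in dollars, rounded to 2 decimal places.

$1.82

This is a linear program. Let x1 = kg of iron-oxide red, x2 = kg of phthalo blue.
Minimise 1.02x1 + 9.11x2 with:
  23x1 ≥ 41   (yellow component)
  23x1 + 43x2 ≤ 55   (oil absorption)
  x1, x2 ≥ 0.
The minimum-cost mix takes nothing from phthalo blue — only iron-oxide red. There the yellow component constraint is tight.
Solving gives x1 = 1.783.
Cost = 1.02·1.783 = 1.8187.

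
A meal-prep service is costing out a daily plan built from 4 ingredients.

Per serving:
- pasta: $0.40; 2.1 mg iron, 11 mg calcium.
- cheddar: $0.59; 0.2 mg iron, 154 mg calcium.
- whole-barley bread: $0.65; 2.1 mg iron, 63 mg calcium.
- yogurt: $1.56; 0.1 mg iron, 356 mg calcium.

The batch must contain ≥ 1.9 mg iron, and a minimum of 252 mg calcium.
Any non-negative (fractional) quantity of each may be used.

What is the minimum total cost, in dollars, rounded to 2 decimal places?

This is a linear program. Let x1 = servings of pasta, x2 = servings of cheddar, x3 = servings of whole-barley bread, x4 = servings of yogurt.
Minimize 0.4x1 + 0.59x2 + 0.65x3 + 1.56x4 with:
  2.1x1 + 0.2x2 + 2.1x3 + 0.1x4 ≥ 1.9   (iron)
  11x1 + 154x2 + 63x3 + 356x4 ≥ 252   (calcium)
  x1, x2, x3, x4 ≥ 0.
At the optimum only pasta, cheddar are positive (whole-barley bread, yogurt = 0). Binding constraints: iron and calcium.
That vertex is x1 = 0.754, x2 = 1.583.
Cost = 0.4·0.754 + 0.59·1.583 = 1.2356.

$1.24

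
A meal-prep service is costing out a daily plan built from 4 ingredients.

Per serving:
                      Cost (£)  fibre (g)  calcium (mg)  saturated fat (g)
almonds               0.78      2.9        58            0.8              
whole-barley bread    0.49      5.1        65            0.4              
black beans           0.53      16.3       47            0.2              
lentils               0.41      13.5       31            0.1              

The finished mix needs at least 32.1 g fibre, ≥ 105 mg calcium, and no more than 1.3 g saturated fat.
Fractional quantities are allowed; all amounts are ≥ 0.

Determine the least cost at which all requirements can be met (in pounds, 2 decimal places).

£1.12

Treat it as an LP. Let x1 = servings of almonds, x2 = servings of whole-barley bread, x3 = servings of black beans, x4 = servings of lentils.
Minimize 0.78x1 + 0.49x2 + 0.53x3 + 0.41x4 subject to:
  2.9x1 + 5.1x2 + 16.3x3 + 13.5x4 ≥ 32.1   (fibre)
  58x1 + 65x2 + 47x3 + 31x4 ≥ 105   (calcium)
  0.8x1 + 0.4x2 + 0.2x3 + 0.1x4 ≤ 1.3   (saturated fat)
  x1, x2, x3, x4 ≥ 0.
The minimum-cost mix takes nothing from almonds, lentils — only whole-barley bread, black beans. Binding constraints: fibre and calcium.
That vertex is x2 = 0.2474, x3 = 1.892.
Hence cost = 0.49·0.2474 + 0.53·1.892 = £1.1240.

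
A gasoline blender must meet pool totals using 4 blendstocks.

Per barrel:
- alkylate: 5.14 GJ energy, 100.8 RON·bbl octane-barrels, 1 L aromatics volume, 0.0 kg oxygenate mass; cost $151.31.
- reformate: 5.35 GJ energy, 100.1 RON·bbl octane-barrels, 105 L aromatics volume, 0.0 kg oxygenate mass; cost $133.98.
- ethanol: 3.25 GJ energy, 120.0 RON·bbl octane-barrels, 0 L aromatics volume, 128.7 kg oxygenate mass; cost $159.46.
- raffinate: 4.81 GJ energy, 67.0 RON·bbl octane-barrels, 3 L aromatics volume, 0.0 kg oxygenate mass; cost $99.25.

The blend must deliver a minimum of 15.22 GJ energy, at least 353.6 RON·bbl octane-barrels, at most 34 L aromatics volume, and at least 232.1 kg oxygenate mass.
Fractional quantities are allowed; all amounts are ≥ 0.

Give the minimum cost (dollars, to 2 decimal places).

Let x1 = barrels of alkylate, x2 = barrels of reformate, x3 = barrels of ethanol, x4 = barrels of raffinate.
Minimize 151.31x1 + 133.98x2 + 159.46x3 + 99.25x4 with:
  5.14x1 + 5.35x2 + 3.25x3 + 4.81x4 ≥ 15.22   (energy)
  100.8x1 + 100.1x2 + 120x3 + 67x4 ≥ 353.6   (octane-barrels)
  1x1 + 105x2 + 3x4 ≤ 34   (aromatics volume)
  128.7x3 ≥ 232.1   (oxygenate mass)
  x1, x2, x3, x4 ≥ 0.
The cheapest feasible vertex uses only reformate, ethanol, raffinate; alkylate is not used. There the energy, octane-barrels, oxygenate mass constraints are tight.
Optimal quantities: reformate = 0.266901 barrels, ethanol = 1.80342 barrels, raffinate = 1.64885 barrels.
Cost = 133.98·0.266901 + 159.46·1.80342 + 99.25·1.64885 = 486.9811.

$486.98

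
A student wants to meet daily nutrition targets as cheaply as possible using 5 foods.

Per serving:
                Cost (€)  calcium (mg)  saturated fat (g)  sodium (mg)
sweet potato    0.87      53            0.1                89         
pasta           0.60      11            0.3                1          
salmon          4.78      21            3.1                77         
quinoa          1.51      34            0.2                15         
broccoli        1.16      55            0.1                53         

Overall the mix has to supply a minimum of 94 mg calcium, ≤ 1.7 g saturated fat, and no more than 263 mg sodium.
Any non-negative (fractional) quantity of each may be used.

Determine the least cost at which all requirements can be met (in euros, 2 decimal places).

€1.54

Set it up as a linear program. Let x1 = servings of sweet potato, x2 = servings of pasta, x3 = servings of salmon, x4 = servings of quinoa, x5 = servings of broccoli.
min 0.87x1 + 0.6x2 + 4.78x3 + 1.51x4 + 1.16x5 s.t.:
  53x1 + 11x2 + 21x3 + 34x4 + 55x5 ≥ 94   (calcium)
  0.1x1 + 0.3x2 + 3.1x3 + 0.2x4 + 0.1x5 ≤ 1.7   (saturated fat)
  89x1 + 1x2 + 77x3 + 15x4 + 53x5 ≤ 263   (sodium)
  x1, x2, x3, x4, x5 ≥ 0.
The optimal basis is {sweet potato}; pasta, salmon, quinoa, broccoli drop out. The calcium requirement is met with equality.
Optimal quantities: sweet potato = 1.774 servings.
Objective = 0.87·1.774 = 1.5434.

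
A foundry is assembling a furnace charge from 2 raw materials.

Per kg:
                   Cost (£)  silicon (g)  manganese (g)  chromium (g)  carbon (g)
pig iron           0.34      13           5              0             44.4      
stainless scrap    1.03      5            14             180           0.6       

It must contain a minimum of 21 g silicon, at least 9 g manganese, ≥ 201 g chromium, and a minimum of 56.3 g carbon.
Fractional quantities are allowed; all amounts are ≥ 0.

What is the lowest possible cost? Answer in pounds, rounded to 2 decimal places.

£1.58

Let x1 = kg of pig iron, x2 = kg of stainless scrap.
Minimize 0.34x1 + 1.03x2 with:
  13x1 + 5x2 ≥ 21   (silicon)
  5x1 + 14x2 ≥ 9   (manganese)
  180x2 ≥ 201   (chromium)
  44.4x1 + 0.6x2 ≥ 56.3   (carbon)
  x1, x2 ≥ 0.
Both inputs are positive at the optimum. Binding constraints: chromium and carbon.
Solving gives x1 = 1.253, x2 = 1.117.
Hence cost = 0.34·1.253 + 1.03·1.117 = £1.5765.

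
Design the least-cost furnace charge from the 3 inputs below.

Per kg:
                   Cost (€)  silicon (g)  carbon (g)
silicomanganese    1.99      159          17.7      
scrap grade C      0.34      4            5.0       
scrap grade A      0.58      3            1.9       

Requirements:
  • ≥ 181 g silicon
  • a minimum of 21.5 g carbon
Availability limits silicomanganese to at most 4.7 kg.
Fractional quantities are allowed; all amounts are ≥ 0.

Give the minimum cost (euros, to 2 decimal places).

€2.35

This is a linear program. Let x1 = kg of silicomanganese, x2 = kg of scrap grade C, x3 = kg of scrap grade A.
Minimise 1.99x1 + 0.34x2 + 0.58x3 with:
  159x1 + 4x2 + 3x3 ≥ 181   (silicon)
  17.7x1 + 5x2 + 1.9x3 ≥ 21.5   (carbon)
  x1 ≤ 4.7
  x1, x2, x3 ≥ 0.
The minimum-cost mix takes nothing from scrap grade A — only silicomanganese, scrap grade C. Binding constraints: silicon and carbon.
So silicomanganese = 1.131 kg, scrap grade C = 0.2966 kg.
Hence cost = 1.99·1.131 + 0.34·0.2966 = €2.3515.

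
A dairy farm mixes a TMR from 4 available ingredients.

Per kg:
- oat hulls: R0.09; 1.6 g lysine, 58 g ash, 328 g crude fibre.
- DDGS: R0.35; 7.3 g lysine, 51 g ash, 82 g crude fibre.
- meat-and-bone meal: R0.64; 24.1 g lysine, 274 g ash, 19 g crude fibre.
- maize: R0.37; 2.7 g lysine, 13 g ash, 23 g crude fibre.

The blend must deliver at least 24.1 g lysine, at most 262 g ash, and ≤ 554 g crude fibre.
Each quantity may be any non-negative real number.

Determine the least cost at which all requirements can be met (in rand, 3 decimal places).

R0.699

Let x1 = kg of oat hulls, x2 = kg of DDGS, x3 = kg of meat-and-bone meal, x4 = kg of maize.
Minimize 0.09x1 + 0.35x2 + 0.64x3 + 0.37x4 subject to:
  1.6x1 + 7.3x2 + 24.1x3 + 2.7x4 ≥ 24.1   (lysine)
  58x1 + 51x2 + 274x3 + 13x4 ≤ 262   (ash)
  328x1 + 82x2 + 19x3 + 23x4 ≤ 554   (crude fibre)
  x1, x2, x3, x4 ≥ 0.
At the optimum only DDGS, meat-and-bone meal are positive (oat hulls, maize = 0). There the lysine and ash constraints are tight.
So DDGS = 0.375 kg, meat-and-bone meal = 0.8864 kg.
Total cost: 0.35·0.375 + 0.64·0.8864 = 0.69855.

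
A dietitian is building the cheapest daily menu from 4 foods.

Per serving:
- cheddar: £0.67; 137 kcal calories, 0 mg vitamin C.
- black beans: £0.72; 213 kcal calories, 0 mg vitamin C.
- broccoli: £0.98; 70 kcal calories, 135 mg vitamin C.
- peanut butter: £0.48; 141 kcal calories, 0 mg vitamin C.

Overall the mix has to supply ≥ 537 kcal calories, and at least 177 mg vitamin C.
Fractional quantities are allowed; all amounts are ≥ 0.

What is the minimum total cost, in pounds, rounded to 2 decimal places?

£2.79

Treat it as an LP. Let x1 = servings of cheddar, x2 = servings of black beans, x3 = servings of broccoli, x4 = servings of peanut butter.
Minimize 0.67x1 + 0.72x2 + 0.98x3 + 0.48x4 s.t.:
  137x1 + 213x2 + 70x3 + 141x4 ≥ 537   (calories)
  135x3 ≥ 177   (vitamin C)
  x1, x2, x3, x4 ≥ 0.
The cheapest feasible vertex uses only black beans, broccoli; cheddar, peanut butter are not used. There the calories and vitamin C constraints are tight.
Optimal quantities: black beans = 2.09 servings, broccoli = 1.311 servings.
Cost = 0.72·2.09 + 0.98·1.311 = 2.7896.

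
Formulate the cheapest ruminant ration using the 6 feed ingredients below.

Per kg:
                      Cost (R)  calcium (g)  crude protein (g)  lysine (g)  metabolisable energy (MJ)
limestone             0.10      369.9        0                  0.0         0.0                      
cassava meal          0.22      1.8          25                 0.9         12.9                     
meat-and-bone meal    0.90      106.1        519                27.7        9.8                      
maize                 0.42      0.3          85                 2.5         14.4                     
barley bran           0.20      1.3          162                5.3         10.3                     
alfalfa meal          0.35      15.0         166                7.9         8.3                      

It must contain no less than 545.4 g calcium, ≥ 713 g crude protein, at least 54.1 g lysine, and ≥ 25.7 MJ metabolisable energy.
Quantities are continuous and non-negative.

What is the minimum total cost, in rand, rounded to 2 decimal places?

Set it up as a linear program. Let x1 = kg of limestone, x2 = kg of cassava meal, x3 = kg of meat-and-bone meal, x4 = kg of maize, x5 = kg of barley bran, x6 = kg of alfalfa meal.
Minimise 0.1x1 + 0.22x2 + 0.9x3 + 0.42x4 + 0.2x5 + 0.35x6 subject to:
  369.9x1 + 1.8x2 + 106.1x3 + 0.3x4 + 1.3x5 + 15x6 ≥ 545.4   (calcium)
  25x2 + 519x3 + 85x4 + 162x5 + 166x6 ≥ 713   (crude protein)
  0.9x2 + 27.7x3 + 2.5x4 + 5.3x5 + 7.9x6 ≥ 54.1   (lysine)
  12.9x2 + 9.8x3 + 14.4x4 + 10.3x5 + 8.3x6 ≥ 25.7   (metabolisable energy)
  x1, x2, x3, x4, x5, x6 ≥ 0.
The cheapest feasible vertex uses only limestone, meat-and-bone meal, barley bran; cassava meal, maize, alfalfa meal are not used. The calcium, lysine, metabolisable energy requirements are met with equality.
Solving gives x1 = 0.9542, x3 = 1.804, x5 = 0.7786.
Objective = 0.1·0.9542 + 0.9·1.804 + 0.2·0.7786 = 1.8747.

R1.87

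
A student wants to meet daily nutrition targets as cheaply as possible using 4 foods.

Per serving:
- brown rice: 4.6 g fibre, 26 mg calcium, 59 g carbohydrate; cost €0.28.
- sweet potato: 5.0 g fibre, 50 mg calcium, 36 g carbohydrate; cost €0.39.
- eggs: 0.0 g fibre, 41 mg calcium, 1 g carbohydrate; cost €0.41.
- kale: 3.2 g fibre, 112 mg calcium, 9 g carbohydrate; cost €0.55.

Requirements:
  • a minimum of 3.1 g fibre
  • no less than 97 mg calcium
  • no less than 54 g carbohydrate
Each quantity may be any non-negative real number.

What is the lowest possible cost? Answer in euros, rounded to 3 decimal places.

€0.600

Treat it as an LP. Let x1 = servings of brown rice, x2 = servings of sweet potato, x3 = servings of eggs, x4 = servings of kale.
Minimise 0.28x1 + 0.39x2 + 0.41x3 + 0.55x4 s.t.:
  4.6x1 + 5x2 + 3.2x4 ≥ 3.1   (fibre)
  26x1 + 50x2 + 41x3 + 112x4 ≥ 97   (calcium)
  59x1 + 36x2 + 1x3 + 9x4 ≥ 54   (carbohydrate)
  x1, x2, x3, x4 ≥ 0.
The minimum-cost mix takes nothing from sweet potato, eggs — only brown rice, kale. Binding constraints: calcium and carbohydrate.
Optimal quantities: brown rice = 0.8119 servings, kale = 0.6776 servings.
Objective = 0.28·0.8119 + 0.55·0.6776 = 0.60001.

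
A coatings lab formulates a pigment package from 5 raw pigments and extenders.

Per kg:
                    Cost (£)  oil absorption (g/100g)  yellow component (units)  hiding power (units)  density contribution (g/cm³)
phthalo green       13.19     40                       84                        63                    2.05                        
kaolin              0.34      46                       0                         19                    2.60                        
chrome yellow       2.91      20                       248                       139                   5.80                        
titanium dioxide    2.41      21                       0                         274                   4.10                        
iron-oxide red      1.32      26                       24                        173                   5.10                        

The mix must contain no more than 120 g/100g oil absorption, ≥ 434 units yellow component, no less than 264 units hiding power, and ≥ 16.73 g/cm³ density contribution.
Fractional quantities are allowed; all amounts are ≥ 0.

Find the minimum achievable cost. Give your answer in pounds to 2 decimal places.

£6.20

Let x1 = kg of phthalo green, x2 = kg of kaolin, x3 = kg of chrome yellow, x4 = kg of titanium dioxide, x5 = kg of iron-oxide red.
Minimise 13.19x1 + 0.34x2 + 2.91x3 + 2.41x4 + 1.32x5 subject to:
  40x1 + 46x2 + 20x3 + 21x4 + 26x5 ≤ 120   (oil absorption)
  84x1 + 248x3 + 24x5 ≥ 434   (yellow component)
  63x1 + 19x2 + 139x3 + 274x4 + 173x5 ≥ 264   (hiding power)
  2.05x1 + 2.6x2 + 5.8x3 + 4.1x4 + 5.1x5 ≥ 16.73   (density contribution)
  x1, x2, x3, x4, x5 ≥ 0.
The minimum-cost mix takes nothing from phthalo green, titanium dioxide — only kaolin, chrome yellow, iron-oxide red. There the oil absorption, yellow component, density contribution constraints are tight.
That vertex is x2 = 1.556, x3 = 1.696, x5 = 0.5586.
Total cost: 0.34·1.556 + 2.91·1.696 + 1.32·0.5586 = 6.2018.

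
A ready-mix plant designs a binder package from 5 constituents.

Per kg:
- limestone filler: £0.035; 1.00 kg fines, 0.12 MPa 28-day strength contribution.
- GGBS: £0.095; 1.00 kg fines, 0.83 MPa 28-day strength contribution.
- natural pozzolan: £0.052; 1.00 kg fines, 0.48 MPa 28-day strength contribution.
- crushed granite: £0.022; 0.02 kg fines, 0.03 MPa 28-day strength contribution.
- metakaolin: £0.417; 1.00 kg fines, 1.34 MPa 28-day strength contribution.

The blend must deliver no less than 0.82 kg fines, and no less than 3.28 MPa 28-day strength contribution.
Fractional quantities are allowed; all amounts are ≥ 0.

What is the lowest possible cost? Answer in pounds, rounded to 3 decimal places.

£0.355

Let x1 = kg of limestone filler, x2 = kg of GGBS, x3 = kg of natural pozzolan, x4 = kg of crushed granite, x5 = kg of metakaolin.
min 0.035x1 + 0.095x2 + 0.052x3 + 0.022x4 + 0.417x5 with:
  1x1 + 1x2 + 1x3 + 0.02x4 + 1x5 ≥ 0.82   (fines)
  0.12x1 + 0.83x2 + 0.48x3 + 0.03x4 + 1.34x5 ≥ 3.28   (28-day strength contribution)
  x1, x2, x3, x4, x5 ≥ 0.
The minimum-cost mix takes nothing from limestone filler, GGBS, crushed granite, metakaolin — only natural pozzolan. Binding constraint: 28-day strength contribution.
Solving gives x3 = 6.833.
Total cost: 0.052·6.833 = 0.35532.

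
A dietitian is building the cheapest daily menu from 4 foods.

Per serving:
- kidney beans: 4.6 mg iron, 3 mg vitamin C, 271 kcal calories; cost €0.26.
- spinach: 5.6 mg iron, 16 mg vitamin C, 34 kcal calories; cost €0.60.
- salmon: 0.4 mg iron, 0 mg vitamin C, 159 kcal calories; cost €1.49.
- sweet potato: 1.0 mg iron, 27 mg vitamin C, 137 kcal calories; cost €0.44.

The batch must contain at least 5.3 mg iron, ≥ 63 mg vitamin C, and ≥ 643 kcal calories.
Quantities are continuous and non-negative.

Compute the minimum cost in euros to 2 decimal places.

This is a linear program. Let x1 = servings of kidney beans, x2 = servings of spinach, x3 = servings of salmon, x4 = servings of sweet potato.
Minimise 0.26x1 + 0.6x2 + 1.49x3 + 0.44x4 subject to:
  4.6x1 + 5.6x2 + 0.4x3 + 1x4 ≥ 5.3   (iron)
  3x1 + 16x2 + 27x4 ≥ 63   (vitamin C)
  271x1 + 34x2 + 159x3 + 137x4 ≥ 643   (calories)
  x1, x2, x3, x4 ≥ 0.
The cheapest feasible vertex uses only kidney beans, sweet potato; spinach, salmon are not used. Binding constraints: vitamin C and calories.
So kidney beans = 1.264 servings, sweet potato = 2.193 servings.
Hence cost = 0.26·1.264 + 0.44·2.193 = €1.2936.

€1.29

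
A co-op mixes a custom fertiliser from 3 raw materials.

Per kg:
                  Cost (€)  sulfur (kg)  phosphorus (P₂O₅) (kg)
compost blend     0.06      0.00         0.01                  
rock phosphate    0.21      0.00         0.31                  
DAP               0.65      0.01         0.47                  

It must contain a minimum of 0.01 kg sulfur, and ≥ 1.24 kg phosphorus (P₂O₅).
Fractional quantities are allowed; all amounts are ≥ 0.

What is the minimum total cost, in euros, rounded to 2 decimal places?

€1.17

Treat it as an LP. Let x1 = kg of compost blend, x2 = kg of rock phosphate, x3 = kg of DAP.
Minimise 0.06x1 + 0.21x2 + 0.65x3 s.t.:
  0.01x3 ≥ 0.01   (sulfur)
  0.01x1 + 0.31x2 + 0.47x3 ≥ 1.24   (phosphorus (P₂O₅))
  x1, x2, x3 ≥ 0.
The optimal basis is {rock phosphate, DAP}; compost blend drops out. Binding constraints: sulfur and phosphorus (P₂O₅).
Solving gives x2 = 2.484, x3 = 1.
Hence cost = 0.21·2.484 + 0.65·1 = €1.1716.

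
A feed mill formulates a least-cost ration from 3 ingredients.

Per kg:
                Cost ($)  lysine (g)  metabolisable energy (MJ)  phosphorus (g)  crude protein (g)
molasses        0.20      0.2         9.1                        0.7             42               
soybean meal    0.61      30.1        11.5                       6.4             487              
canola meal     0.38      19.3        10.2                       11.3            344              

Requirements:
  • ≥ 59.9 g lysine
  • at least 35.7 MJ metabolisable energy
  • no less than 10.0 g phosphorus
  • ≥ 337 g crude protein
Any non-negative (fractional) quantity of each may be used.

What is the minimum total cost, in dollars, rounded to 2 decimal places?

Let x1 = kg of molasses, x2 = kg of soybean meal, x3 = kg of canola meal.
Minimise 0.2x1 + 0.61x2 + 0.38x3 subject to:
  0.2x1 + 30.1x2 + 19.3x3 ≥ 59.9   (lysine)
  9.1x1 + 11.5x2 + 10.2x3 ≥ 35.7   (metabolisable energy)
  0.7x1 + 6.4x2 + 11.3x3 ≥ 10   (phosphorus)
  42x1 + 487x2 + 344x3 ≥ 337   (crude protein)
  x1, x2, x3 ≥ 0.
The cheapest feasible vertex uses only molasses, canola meal; soybean meal is not used. The lysine and metabolisable energy requirements are met with equality.
That vertex is x1 = 0.4495, x3 = 3.099.
Total cost: 0.2·0.4495 + 0.38·3.099 = 1.2675.

$1.27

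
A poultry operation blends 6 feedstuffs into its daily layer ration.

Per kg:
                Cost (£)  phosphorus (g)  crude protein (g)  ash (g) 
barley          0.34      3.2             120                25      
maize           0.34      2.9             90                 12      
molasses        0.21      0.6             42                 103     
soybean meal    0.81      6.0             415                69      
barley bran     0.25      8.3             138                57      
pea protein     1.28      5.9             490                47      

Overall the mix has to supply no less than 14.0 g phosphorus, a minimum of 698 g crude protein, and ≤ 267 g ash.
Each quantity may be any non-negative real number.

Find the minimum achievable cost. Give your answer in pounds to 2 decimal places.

This is a linear program. Let x1 = kg of barley, x2 = kg of maize, x3 = kg of molasses, x4 = kg of soybean meal, x5 = kg of barley bran, x6 = kg of pea protein.
Minimize 0.34x1 + 0.34x2 + 0.21x3 + 0.81x4 + 0.25x5 + 1.28x6 with:
  3.2x1 + 2.9x2 + 0.6x3 + 6x4 + 8.3x5 + 5.9x6 ≥ 14   (phosphorus)
  120x1 + 90x2 + 42x3 + 415x4 + 138x5 + 490x6 ≥ 698   (crude protein)
  25x1 + 12x2 + 103x3 + 69x4 + 57x5 + 47x6 ≤ 267   (ash)
  x1, x2, x3, x4, x5, x6 ≥ 0.
The minimum-cost mix takes nothing from barley, maize, molasses, pea protein — only soybean meal, barley bran. There the crude protein and ash constraints are tight.
Solving gives x4 = 0.208, x5 = 4.432.
Total cost: 0.81·0.208 + 0.25·4.432 = 1.2765.

£1.28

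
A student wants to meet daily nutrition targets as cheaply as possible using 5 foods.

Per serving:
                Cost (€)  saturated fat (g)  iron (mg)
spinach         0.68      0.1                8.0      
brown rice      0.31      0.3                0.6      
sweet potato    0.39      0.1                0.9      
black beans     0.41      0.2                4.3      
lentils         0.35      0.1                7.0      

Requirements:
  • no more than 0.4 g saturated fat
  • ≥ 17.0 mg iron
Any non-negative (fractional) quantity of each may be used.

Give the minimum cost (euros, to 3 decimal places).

€0.850

Let x1 = servings of spinach, x2 = servings of brown rice, x3 = servings of sweet potato, x4 = servings of black beans, x5 = servings of lentils.
Minimise 0.68x1 + 0.31x2 + 0.39x3 + 0.41x4 + 0.35x5 s.t.:
  0.1x1 + 0.3x2 + 0.1x3 + 0.2x4 + 0.1x5 ≤ 0.4   (saturated fat)
  8x1 + 0.6x2 + 0.9x3 + 4.3x4 + 7x5 ≥ 17   (iron)
  x1, x2, x3, x4, x5 ≥ 0.
The minimum-cost mix takes nothing from spinach, brown rice, sweet potato, black beans — only lentils. The iron requirement is met with equality.
So lentils = 2.429 servings.
Cost = 0.35·2.429 = 0.85015.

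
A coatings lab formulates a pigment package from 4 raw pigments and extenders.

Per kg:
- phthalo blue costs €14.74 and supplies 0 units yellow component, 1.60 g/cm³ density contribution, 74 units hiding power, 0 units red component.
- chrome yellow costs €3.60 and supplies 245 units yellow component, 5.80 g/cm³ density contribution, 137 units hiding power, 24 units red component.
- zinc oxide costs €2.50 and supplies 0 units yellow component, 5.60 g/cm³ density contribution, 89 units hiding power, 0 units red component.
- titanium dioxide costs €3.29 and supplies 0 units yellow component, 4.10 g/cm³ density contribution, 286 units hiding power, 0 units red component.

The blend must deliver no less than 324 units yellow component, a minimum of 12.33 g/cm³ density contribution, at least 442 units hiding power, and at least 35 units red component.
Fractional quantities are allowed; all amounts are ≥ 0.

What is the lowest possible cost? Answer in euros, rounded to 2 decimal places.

This is a linear program. Let x1 = kg of phthalo blue, x2 = kg of chrome yellow, x3 = kg of zinc oxide, x4 = kg of titanium dioxide.
Minimize 14.74x1 + 3.6x2 + 2.5x3 + 3.29x4 s.t.:
  245x2 ≥ 324   (yellow component)
  1.6x1 + 5.8x2 + 5.6x3 + 4.1x4 ≥ 12.33   (density contribution)
  74x1 + 137x2 + 89x3 + 286x4 ≥ 442   (hiding power)
  24x2 ≥ 35   (red component)
  x1, x2, x3, x4 ≥ 0.
At the optimum only chrome yellow, zinc oxide, titanium dioxide are positive (phthalo blue = 0). Binding constraints: density contribution, hiding power, red component.
Optimal quantities: chrome yellow = 1.458 kg, zinc oxide = 0.09238 kg, titanium dioxide = 0.8181 kg.
Cost = 3.6·1.458 + 2.5·0.09238 + 3.29·0.8181 = 8.1713.

€8.17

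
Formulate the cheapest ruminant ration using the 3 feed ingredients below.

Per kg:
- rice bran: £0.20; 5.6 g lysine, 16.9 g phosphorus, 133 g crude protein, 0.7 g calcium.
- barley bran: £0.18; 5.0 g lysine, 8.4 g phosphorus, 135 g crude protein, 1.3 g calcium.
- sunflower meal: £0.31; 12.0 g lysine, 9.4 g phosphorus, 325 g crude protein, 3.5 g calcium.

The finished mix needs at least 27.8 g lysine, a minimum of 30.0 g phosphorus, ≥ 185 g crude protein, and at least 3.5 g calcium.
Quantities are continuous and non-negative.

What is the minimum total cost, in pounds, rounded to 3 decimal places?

£0.755

Let x1 = kg of rice bran, x2 = kg of barley bran, x3 = kg of sunflower meal.
min 0.2x1 + 0.18x2 + 0.31x3 with:
  5.6x1 + 5x2 + 12x3 ≥ 27.8   (lysine)
  16.9x1 + 8.4x2 + 9.4x3 ≥ 30   (phosphorus)
  133x1 + 135x2 + 325x3 ≥ 185   (crude protein)
  0.7x1 + 1.3x2 + 3.5x3 ≥ 3.5   (calcium)
  x1, x2, x3 ≥ 0.
The optimal basis is {rice bran, sunflower meal}; barley bran drops out. Binding constraints: lysine and phosphorus.
So rice bran = 0.6572 kg, sunflower meal = 2.01 kg.
Cost = 0.2·0.6572 + 0.31·2.01 = 0.75454.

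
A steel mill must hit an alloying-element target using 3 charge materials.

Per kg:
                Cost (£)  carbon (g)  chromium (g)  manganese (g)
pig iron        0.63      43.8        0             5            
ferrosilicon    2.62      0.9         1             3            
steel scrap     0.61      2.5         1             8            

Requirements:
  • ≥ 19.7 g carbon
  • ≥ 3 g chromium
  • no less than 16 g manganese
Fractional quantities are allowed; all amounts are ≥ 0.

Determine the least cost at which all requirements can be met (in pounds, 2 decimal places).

Treat it as an LP. Let x1 = kg of pig iron, x2 = kg of ferrosilicon, x3 = kg of steel scrap.
Minimise 0.63x1 + 2.62x2 + 0.61x3 subject to:
  43.8x1 + 0.9x2 + 2.5x3 ≥ 19.7   (carbon)
  1x2 + 1x3 ≥ 3   (chromium)
  5x1 + 3x2 + 8x3 ≥ 16   (manganese)
  x1, x2, x3 ≥ 0.
The cheapest feasible vertex uses only pig iron, steel scrap; ferrosilicon is not used. Binding constraints: carbon and chromium.
Solving gives x1 = 0.2785, x3 = 3.
Hence cost = 0.63·0.2785 + 0.61·3 = £2.0055.

£2.01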